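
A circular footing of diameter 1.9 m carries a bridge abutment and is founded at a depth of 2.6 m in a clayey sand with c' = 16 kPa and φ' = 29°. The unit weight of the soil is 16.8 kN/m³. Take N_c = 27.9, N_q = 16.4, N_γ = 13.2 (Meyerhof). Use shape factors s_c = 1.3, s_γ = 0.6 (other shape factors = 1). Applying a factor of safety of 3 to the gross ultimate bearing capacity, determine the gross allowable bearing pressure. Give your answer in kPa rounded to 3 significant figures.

q_all ≈ 474 kPa

Overburden at base level: q = 16.8 × 2.6 = 43.68 kPa.
Cohesion term c·N_c·s_c = 16 × 27.9 × 1.3 = 580.32 kPa; surcharge term q·N_q = 43.68 × 16.4 = 716.35 kPa; self-weight term 0.5·γ·B·N_γ·s_γ = 0.5 × 16.8 × 1.9 × 13.2 × 0.6 = 126.4 kPa.
q_ult = 580.32 + 716.35 + 126.4 = 1423.1 kPa.
q_all = q_ult / FS = 1423.1 / 3 = 474.36 kPa.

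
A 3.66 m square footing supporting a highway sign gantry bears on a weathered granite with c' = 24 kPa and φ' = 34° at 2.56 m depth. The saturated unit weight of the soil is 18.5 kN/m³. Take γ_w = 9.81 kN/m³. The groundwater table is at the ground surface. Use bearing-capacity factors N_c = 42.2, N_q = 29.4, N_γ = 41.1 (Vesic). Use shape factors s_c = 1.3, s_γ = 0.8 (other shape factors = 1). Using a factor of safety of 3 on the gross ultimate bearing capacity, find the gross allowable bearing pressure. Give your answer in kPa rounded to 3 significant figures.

Water table at ground surface, so effective unit weight γ' = 18.5 − 9.81 = 8.69 kN/m³ is used throughout; overburden q = 8.69 × 2.56 = 22.246 kPa; the same γ' applies in the ½γBN_γ term.
Cohesion term c·N_c·s_c = 24 × 42.2 × 1.3 = 1316.6 kPa; surcharge term q·N_q = 22.246 × 29.4 = 654.04 kPa; self-weight term 0.5·γ·B·N_γ·s_γ = 0.5 × 8.69 × 3.66 × 41.1 × 0.8 = 522.88 kPa.
q_ult = 1316.6 + 654.04 + 522.88 = 2493.6 kPa.
q_all = 2493.6 / 3 = 831.19 kPa.

q_all ≈ 831 kPa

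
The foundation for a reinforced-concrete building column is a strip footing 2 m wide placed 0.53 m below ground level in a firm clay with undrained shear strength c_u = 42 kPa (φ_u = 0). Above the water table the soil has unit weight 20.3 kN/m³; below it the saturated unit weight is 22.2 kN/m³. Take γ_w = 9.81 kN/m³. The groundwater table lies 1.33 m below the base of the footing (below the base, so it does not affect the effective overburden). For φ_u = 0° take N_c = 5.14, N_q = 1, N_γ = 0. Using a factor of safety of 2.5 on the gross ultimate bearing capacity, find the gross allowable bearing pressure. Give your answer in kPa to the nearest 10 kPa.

q_all ≈ 90 kPa

Effective surcharge at the founding depth q = γ·D_f = 20.3 × 0.53 = 10.759 kPa.
q_ult = c·N_c + q·N_q
     = 42 × 5.14 + 10.759 × 1
     = 215.88 + 10.759 = 226.64 kPa.
q_all = 226.64 / 2.5 = 90.656 kPa.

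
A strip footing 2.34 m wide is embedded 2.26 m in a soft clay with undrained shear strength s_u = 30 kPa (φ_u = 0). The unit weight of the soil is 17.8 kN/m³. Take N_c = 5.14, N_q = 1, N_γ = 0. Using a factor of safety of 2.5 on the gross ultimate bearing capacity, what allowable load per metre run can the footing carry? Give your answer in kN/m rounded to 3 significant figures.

≈ 182 kN/m

Effective surcharge at the founding depth q = γ·D_f = 17.8 × 2.26 = 40.228 kPa.
q_ult = c·N_c + q·N_q
     = 30 × 5.14 + 40.228 × 1
     = 154.2 + 40.228 = 194.43 kPa.
Gross allowable pressure q_all = 194.43 / 2.5 = 77.771 kPa.
Allowable wall load = q_all × B = 77.771 × 2.34 = 181.98 kN per metre run.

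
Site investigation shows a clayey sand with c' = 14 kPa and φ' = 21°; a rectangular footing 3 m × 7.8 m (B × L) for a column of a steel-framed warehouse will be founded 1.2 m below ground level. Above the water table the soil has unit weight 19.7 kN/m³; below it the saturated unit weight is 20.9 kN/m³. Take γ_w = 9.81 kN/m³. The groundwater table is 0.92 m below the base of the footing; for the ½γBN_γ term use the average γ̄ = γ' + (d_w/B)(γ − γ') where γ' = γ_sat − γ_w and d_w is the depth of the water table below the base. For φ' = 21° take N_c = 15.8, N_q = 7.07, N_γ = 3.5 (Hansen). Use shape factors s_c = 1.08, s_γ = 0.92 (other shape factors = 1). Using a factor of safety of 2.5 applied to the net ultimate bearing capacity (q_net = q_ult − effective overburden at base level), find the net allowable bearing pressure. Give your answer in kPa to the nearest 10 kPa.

q = γ·D_f = 19.7 × 1.2 = 23.64 kPa.
γ' = 11.09 kN/m³; averaging over the depth B below the base, γ̄ = γ' + (d_w/B)(γ − γ') = 13.73 kN/m³.
c·N_c·s_c = 14 × 15.8 × 1.08 = 238.9 kPa
q·N_q = 23.64 × 7.07 = 167.13 kPa
0.5·γ·B·N_γ·s_γ = 0.5 × 13.73 × 3 × 3.5 × 0.92 = 66.318 kPa
q_ult = 238.9 + 167.13 + 66.318 = 472.35 kPa.
Net ultimate: q_net = 472.35 − 23.64 = 448.71 kPa.
q_all(net) = 448.71 / 2.5 = 179.48 kPa.

q_all(net) ≈ 180 kPa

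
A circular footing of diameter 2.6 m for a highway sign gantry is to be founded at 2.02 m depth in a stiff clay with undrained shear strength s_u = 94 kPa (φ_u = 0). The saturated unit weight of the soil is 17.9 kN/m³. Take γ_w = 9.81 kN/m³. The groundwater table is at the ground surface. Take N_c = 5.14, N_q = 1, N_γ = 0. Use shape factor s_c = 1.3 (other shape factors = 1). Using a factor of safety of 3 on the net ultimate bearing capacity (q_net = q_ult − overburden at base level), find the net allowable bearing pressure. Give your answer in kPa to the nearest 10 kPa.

γ' = 17.9 − 9.81 = 8.09 kN/m³ (submerged throughout). q = 8.09 × 2.02 = 16.342 kPa.
c·N_c·s_c = 94 × 5.14 × 1.3 = 628.11 kPa
q·N_q = 16.342 × 1 = 16.342 kPa
q_ult = 628.11 + 16.342 = 644.45 kPa.
q_net = 644.45 − 16.342 = 628.11 kPa.
q_all(net) = 628.11 / 3 = 209.37 kPa.

q_all(net) ≈ 210 kPa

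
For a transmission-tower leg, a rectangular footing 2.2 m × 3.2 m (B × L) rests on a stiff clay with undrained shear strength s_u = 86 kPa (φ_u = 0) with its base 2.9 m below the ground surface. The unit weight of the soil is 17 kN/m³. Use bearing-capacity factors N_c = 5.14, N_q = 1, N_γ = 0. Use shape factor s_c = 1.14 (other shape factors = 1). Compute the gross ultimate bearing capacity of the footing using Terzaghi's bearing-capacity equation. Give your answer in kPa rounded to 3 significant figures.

q = γ·D_f = 17 × 2.9 = 49.3 kPa.
c·N_c·s_c = 86 × 5.14 × 1.14 = 503.93 kPa
q·N_q = 49.3 × 1 = 49.3 kPa
q_ult = 503.93 + 49.3 = 553.23 kPa.

q_ult ≈ 553 kPa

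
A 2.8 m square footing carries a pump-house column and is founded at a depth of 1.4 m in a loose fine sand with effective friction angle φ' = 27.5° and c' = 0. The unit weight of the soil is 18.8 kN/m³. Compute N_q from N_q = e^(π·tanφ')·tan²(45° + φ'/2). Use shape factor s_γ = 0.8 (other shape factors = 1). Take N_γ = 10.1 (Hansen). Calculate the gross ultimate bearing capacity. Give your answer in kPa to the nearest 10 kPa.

tan27.5° = 0.5206, so N_q = e^(π×0.5206)·tan²(58.75°) = 5.132 × 2.716 = 13.94.
q = γ·D_f = 18.8 × 1.4 = 26.32 kPa.
q·N_q = 26.32 × 13.936 = 366.79 kPa
0.5·γ·B·N_γ·s_γ = 0.5 × 18.8 × 2.8 × 10.1 × 0.8 = 212.67 kPa
q_ult = 366.79 + 212.67 = 579.46 kPa.

q_ult ≈ 580 kPa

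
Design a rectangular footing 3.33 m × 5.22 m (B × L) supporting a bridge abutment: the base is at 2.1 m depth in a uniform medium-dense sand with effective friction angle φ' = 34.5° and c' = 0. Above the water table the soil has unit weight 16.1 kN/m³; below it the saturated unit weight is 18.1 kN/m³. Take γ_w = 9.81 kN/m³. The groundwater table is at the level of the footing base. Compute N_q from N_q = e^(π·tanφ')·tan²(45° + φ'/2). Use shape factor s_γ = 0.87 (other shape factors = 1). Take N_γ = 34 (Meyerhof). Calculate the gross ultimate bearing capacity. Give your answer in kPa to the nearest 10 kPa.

q_ult ≈ 1470 kPa

tan34.5° = 0.6873, so N_q = e^(π×0.6873)·tan²(62.25°) = 8.664 × 3.613 = 31.3.
Effective surcharge at the founding depth q = γ·D_f = 16.1 × 2.1 = 33.81 kPa.
The water table coincides with the base, so in the self-weight term γ → γ' = 8.29 kN/m³.
q_ult = q·N_q + 0.5·γ·B·N_γ·s_γ
     = 33.81 × 31.299 + 0.5 × 8.29 × 3.33 × 34 × 0.87
     = 1058.2 + 408.29 = 1466.5 kPa.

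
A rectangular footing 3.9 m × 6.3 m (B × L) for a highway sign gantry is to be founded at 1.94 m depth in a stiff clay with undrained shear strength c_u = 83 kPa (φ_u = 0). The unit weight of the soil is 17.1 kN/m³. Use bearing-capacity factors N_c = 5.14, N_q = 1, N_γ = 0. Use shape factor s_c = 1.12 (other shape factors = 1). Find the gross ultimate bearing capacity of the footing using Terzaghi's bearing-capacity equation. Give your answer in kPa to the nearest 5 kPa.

q = γ·D_f = 17.1 × 1.94 = 33.174 kPa.
c·N_c·s_c = 83 × 5.14 × 1.12 = 477.81 kPa
q·N_q = 33.174 × 1 = 33.174 kPa
q_ult = 477.81 + 33.174 = 510.99 kPa.

q_ult ≈ 510 kPa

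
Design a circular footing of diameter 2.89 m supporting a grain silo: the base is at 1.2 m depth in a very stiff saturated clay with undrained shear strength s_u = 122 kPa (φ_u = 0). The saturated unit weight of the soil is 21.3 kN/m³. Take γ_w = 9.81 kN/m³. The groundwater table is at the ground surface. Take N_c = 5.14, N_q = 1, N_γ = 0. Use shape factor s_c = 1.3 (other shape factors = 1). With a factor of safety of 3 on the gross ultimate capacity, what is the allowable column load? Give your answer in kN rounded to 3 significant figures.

γ' = 21.3 − 9.81 = 11.49 kN/m³ (submerged throughout). q = 11.49 × 1.2 = 13.788 kPa.
c·N_c·s_c = 122 × 5.14 × 1.3 = 815.2 kPa
q·N_q = 13.788 × 1 = 13.788 kPa
q_ult = 815.2 + 13.788 = 828.99 kPa.
Gross allowable pressure q_all = 828.99 / 3 = 276.33 kPa.
Footing area = 6.5597 m², so allowable column load = 276.33 × 6.5597 = 1812.6 kN.

P_all ≈ 1810 kN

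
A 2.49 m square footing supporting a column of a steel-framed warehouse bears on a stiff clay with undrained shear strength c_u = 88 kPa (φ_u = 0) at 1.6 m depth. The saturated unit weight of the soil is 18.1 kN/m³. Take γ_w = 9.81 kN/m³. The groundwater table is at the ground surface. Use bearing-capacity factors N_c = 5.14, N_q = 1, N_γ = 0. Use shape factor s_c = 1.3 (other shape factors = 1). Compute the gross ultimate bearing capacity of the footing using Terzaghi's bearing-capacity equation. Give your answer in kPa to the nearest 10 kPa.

With the water table at the surface the whole profile is submerged: γ' = 18.1 − 9.81 = 8.29 kN/m³, so q = γ'·D_f = 13.264 kPa.
q_ult = c·N_c·s_c + q·N_q
     = 88 × 5.14 × 1.3 + 13.264 × 1
     = 588.02 + 13.264 = 601.28 kPa.

q_ult ≈ 600 kPa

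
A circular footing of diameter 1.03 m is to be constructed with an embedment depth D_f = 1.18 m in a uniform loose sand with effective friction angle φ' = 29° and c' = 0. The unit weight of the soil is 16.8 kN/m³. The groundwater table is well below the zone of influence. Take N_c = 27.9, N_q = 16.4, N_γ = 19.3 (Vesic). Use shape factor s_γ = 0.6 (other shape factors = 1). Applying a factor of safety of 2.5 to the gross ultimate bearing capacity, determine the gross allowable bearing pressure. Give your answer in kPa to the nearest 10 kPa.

q = γ·D_f = 16.8 × 1.18 = 19.824 kPa.
q·N_q = 19.824 × 16.4 = 325.11 kPa
0.5·γ·B·N_γ·s_γ = 0.5 × 16.8 × 1.03 × 19.3 × 0.6 = 100.19 kPa
q_ult = 325.11 + 100.19 = 425.3 kPa.
q_all = q_ult / FS = 425.3 / 2.5 = 170.12 kPa.

q_all ≈ 170 kPa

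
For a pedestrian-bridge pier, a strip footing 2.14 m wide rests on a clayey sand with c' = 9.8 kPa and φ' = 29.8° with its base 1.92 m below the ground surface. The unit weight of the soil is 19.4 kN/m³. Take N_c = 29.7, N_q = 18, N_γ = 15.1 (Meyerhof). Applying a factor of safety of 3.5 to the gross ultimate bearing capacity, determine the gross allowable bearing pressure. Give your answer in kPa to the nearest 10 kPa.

Effective surcharge at the founding depth q = γ·D_f = 19.4 × 1.92 = 37.248 kPa.
q_ult = c·N_c + q·N_q + 0.5·γ·B·N_γ
     = 9.8 × 29.7 + 37.248 × 18 + 0.5 × 19.4 × 2.14 × 15.1
     = 291.06 + 670.46 + 313.45 = 1275 kPa.
q_all = q_ult / FS = 1275 / 3.5 = 364.28 kPa.

q_all ≈ 360 kPa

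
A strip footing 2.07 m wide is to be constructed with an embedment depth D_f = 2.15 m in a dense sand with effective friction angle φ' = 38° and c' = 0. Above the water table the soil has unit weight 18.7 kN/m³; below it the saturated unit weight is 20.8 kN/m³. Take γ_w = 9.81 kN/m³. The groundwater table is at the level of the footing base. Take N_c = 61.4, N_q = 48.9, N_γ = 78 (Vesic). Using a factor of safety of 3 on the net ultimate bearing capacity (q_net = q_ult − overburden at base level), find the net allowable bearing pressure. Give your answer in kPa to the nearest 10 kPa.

q_all(net) ≈ 940 kPa

Overburden at base level: q = 18.7 × 2.15 = 40.205 kPa.
Below the base the soil is submerged, so the ½γBN_γ term uses γ' = 20.8 − 9.81 = 10.99 kN/m³.
Surcharge term q·N_q = 40.205 × 48.9 = 1966 kPa; self-weight term 0.5·γ·B·N_γ = 0.5 × 10.99 × 2.07 × 78 = 887.22 kPa.
q_ult = 1966 + 887.22 = 2853.2 kPa.
q_net = 2853.2 − 40.205 = 2813 kPa.
q_all(net) = 2813 / 3 = 937.68 kPa.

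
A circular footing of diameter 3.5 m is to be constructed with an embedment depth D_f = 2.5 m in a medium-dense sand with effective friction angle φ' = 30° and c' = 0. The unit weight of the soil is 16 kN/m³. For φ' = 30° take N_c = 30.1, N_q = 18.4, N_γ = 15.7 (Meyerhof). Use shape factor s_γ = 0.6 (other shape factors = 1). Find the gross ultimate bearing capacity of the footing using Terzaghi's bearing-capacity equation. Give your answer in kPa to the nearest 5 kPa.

Overburden at base level: q = 16 × 2.5 = 40 kPa.
Surcharge term q·N_q = 40 × 18.4 = 736 kPa; self-weight term 0.5·γ·B·N_γ·s_γ = 0.5 × 16 × 3.5 × 15.7 × 0.6 = 263.76 kPa.
q_ult = 736 + 263.76 = 999.76 kPa.

q_ult ≈ 1000 kPa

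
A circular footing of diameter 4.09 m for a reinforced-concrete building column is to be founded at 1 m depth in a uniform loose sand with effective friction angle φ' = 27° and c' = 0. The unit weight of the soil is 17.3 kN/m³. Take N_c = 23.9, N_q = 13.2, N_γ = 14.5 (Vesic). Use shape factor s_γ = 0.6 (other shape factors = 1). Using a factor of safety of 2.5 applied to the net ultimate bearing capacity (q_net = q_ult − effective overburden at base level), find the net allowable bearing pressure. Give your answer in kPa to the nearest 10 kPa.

Overburden at base level: q = 17.3 × 1 = 17.3 kPa.
Surcharge term q·N_q = 17.3 × 13.2 = 228.36 kPa; self-weight term 0.5·γ·B·N_γ·s_γ = 0.5 × 17.3 × 4.09 × 14.5 × 0.6 = 307.79 kPa.
q_ult = 228.36 + 307.79 = 536.15 kPa.
Net ultimate: q_net = 536.15 − 17.3 = 518.85 kPa.
q_all(net) = 518.85 / 2.5 = 207.54 kPa.

q_all(net) ≈ 210 kPa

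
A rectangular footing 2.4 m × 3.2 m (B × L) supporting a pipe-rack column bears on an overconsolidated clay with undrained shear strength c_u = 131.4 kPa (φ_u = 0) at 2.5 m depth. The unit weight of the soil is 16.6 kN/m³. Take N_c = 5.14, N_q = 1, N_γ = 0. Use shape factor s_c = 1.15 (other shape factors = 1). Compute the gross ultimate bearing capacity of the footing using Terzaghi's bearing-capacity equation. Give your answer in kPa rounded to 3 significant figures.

Overburden at base level: q = 16.6 × 2.5 = 41.5 kPa.
Cohesion term c·N_c·s_c = 131.4 × 5.14 × 1.15 = 776.71 kPa; surcharge term q·N_q = 41.5 × 1 = 41.5 kPa.
q_ult = 776.71 + 41.5 = 818.21 kPa.

q_ult ≈ 818 kPa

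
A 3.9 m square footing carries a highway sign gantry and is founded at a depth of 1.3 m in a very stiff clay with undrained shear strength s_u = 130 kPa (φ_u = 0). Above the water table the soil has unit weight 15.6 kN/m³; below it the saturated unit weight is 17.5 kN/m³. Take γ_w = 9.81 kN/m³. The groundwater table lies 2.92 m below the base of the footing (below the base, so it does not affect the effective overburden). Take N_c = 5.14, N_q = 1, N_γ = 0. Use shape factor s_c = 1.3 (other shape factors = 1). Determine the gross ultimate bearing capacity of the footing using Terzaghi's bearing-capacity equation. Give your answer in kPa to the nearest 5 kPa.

q_ult ≈ 890 kPa

Effective surcharge at the founding depth q = γ·D_f = 15.6 × 1.3 = 20.28 kPa.
q_ult = c·N_c·s_c + q·N_q
     = 130 × 5.14 × 1.3 + 20.28 × 1
     = 868.66 + 20.28 = 888.94 kPa.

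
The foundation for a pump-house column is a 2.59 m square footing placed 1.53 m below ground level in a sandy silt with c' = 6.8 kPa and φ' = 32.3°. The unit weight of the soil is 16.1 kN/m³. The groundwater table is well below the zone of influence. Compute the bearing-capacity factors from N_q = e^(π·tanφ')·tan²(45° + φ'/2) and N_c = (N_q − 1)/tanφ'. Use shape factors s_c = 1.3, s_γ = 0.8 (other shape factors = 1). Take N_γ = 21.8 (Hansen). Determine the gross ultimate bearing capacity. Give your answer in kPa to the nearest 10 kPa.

q_ult ≈ 1280 kPa

tan32.3° = 0.6322, so N_q = e^(π×0.6322)·tan²(61.15°) = 7.287 × 3.295 = 24.01.
N_c = (24.01 − 1)/tan32.3° = 36.4.
Effective surcharge at the founding depth q = γ·D_f = 16.1 × 1.53 = 24.633 kPa.
q_ult = c·N_c·s_c + q·N_q + 0.5·γ·B·N_γ·s_γ
     = 6.8 × 36.398 × 1.3 + 24.633 × 24.01 + 0.5 × 16.1 × 2.59 × 21.8 × 0.8
     = 321.76 + 591.44 + 363.62 = 1276.8 kPa.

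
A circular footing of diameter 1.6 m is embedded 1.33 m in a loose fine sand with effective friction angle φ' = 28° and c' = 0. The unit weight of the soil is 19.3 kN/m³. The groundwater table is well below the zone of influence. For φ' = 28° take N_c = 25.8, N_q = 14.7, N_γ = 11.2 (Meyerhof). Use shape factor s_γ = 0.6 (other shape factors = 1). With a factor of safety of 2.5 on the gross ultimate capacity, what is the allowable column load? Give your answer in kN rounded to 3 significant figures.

P_all ≈ 387 kN

q = γ·D_f = 19.3 × 1.33 = 25.669 kPa.
q·N_q = 25.669 × 14.7 = 377.33 kPa
0.5·γ·B·N_γ·s_γ = 0.5 × 19.3 × 1.6 × 11.2 × 0.6 = 103.76 kPa
q_ult = 377.33 + 103.76 = 481.09 kPa.
Gross allowable pressure q_all = 481.09 / 2.5 = 192.44 kPa.
Footing area = 2.0106 m², so allowable column load = 192.44 × 2.0106 = 386.91 kN.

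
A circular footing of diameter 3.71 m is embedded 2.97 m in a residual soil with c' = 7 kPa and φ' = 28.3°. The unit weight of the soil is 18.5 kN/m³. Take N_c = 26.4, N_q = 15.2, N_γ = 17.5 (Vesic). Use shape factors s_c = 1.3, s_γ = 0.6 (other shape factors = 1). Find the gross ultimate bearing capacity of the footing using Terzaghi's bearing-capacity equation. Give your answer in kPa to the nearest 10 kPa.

Effective surcharge at the founding depth q = γ·D_f = 18.5 × 2.97 = 54.945 kPa.
q_ult = c·N_c·s_c + q·N_q + 0.5·γ·B·N_γ·s_γ
     = 7 × 26.4 × 1.3 + 54.945 × 15.2 + 0.5 × 18.5 × 3.71 × 17.5 × 0.6
     = 240.24 + 835.16 + 360.33 = 1435.7 kPa.

q_ult ≈ 1440 kPa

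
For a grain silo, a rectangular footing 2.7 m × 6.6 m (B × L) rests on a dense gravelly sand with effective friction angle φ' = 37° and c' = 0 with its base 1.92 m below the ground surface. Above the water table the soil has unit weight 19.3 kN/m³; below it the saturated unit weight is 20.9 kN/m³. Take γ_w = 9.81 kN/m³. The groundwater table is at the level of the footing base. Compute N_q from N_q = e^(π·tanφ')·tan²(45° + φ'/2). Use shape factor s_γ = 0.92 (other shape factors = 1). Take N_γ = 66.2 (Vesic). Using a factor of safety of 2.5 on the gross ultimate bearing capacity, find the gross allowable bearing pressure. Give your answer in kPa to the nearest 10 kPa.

q_all ≈ 1000 kPa

N_q = e^(π·tan37°)·tan²(63.5°) = 42.92.
Effective surcharge at the founding depth q = γ·D_f = 19.3 × 1.92 = 37.056 kPa.
The water table coincides with the base, so in the self-weight term γ → γ' = 11.09 kN/m³.
q_ult = q·N_q + 0.5·γ·B·N_γ·s_γ
     = 37.056 × 42.92 + 0.5 × 11.09 × 2.7 × 66.2 × 0.92
     = 1590.4 + 911.82 = 2502.3 kPa.
q_all = 2502.3 / 2.5 = 1000.9 kPa.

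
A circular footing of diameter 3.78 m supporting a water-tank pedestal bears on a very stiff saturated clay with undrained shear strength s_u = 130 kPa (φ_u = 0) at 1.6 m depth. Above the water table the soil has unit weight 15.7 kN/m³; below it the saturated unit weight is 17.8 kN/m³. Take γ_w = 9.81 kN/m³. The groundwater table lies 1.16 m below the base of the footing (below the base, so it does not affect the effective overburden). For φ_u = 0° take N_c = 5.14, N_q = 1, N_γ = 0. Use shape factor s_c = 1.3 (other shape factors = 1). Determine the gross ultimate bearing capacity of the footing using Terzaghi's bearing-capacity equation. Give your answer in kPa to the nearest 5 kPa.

Effective surcharge at the founding depth q = γ·D_f = 15.7 × 1.6 = 25.12 kPa.
q_ult = c·N_c·s_c + q·N_q
     = 130 × 5.14 × 1.3 + 25.12 × 1
     = 868.66 + 25.12 = 893.78 kPa.

q_ult ≈ 895 kPa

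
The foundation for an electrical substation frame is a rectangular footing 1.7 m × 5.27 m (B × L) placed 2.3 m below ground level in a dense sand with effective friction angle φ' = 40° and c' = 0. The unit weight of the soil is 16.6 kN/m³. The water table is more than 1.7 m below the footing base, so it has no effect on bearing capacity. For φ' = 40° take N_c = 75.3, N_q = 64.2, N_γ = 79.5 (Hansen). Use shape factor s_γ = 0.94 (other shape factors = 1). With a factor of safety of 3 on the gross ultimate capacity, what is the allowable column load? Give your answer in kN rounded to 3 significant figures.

P_all ≈ 10500 kN

Overburden at base level: q = 16.6 × 2.3 = 38.18 kPa.
Surcharge term q·N_q = 38.18 × 64.2 = 2451.2 kPa; self-weight term 0.5·γ·B·N_γ·s_γ = 0.5 × 16.6 × 1.7 × 79.5 × 0.94 = 1054.4 kPa.
q_ult = 2451.2 + 1054.4 = 3505.6 kPa.
Gross allowable pressure q_all = 3505.6 / 3 = 1168.5 kPa.
Footing area = 8.959 m², so allowable column load = 1168.5 × 8.959 = 10469 kN.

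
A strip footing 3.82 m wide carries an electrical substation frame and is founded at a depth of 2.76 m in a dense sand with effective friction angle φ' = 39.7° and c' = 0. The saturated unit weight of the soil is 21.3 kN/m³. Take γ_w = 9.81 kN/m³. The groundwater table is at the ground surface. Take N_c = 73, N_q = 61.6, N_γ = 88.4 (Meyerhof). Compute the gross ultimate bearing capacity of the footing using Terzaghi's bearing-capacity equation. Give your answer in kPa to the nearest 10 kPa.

q_ult ≈ 3890 kPa

γ' = 21.3 − 9.81 = 11.49 kN/m³ (submerged throughout). q = 11.49 × 2.76 = 31.712 kPa; the same γ' applies in the ½γBN_γ term.
q·N_q = 31.712 × 61.6 = 1953.5 kPa
0.5·γ·B·N_γ = 0.5 × 11.49 × 3.82 × 88.4 = 1940 kPa
q_ult = 1953.5 + 1940 = 3893.5 kPa.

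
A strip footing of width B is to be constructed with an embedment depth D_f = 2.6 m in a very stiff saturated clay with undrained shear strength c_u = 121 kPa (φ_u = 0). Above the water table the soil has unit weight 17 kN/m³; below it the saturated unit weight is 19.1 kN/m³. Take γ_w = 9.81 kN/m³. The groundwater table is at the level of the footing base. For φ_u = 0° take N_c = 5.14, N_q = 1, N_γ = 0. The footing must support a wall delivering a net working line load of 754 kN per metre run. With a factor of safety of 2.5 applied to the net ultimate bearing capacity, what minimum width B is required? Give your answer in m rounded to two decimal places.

B = 3.03 m

q = γ·D_f = 17 × 2.6 = 44.2 kPa.
c·N_c = 121 × 5.14 = 621.94 kPa
q·N_q = 44.2 × 1 = 44.2 kPa
q_ult = 621.94 + 44.2 = 666.14 kPa.
For φ = 0 the ½γBN_γ term vanishes, so q_ult is independent of B. q_net = 666.14 − 44.2 = 621.94 kPa; q_all(net) = 621.94/2.5 = 248.78 kPa.
Required width B = w / q_all(net) = 754 / 248.78 = 3.031 m.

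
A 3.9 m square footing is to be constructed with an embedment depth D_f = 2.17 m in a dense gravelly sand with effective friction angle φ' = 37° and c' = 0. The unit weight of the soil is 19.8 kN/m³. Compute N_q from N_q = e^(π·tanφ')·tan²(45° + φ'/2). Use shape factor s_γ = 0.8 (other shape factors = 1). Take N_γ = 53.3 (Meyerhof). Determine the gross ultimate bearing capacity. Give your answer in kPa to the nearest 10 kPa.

q_ult ≈ 3490 kPa

tan37° = 0.7536, so N_q = e^(π×0.7536)·tan²(63.5°) = 10.669 × 4.023 = 42.92.
q = γ·D_f = 19.8 × 2.17 = 42.966 kPa.
q·N_q = 42.966 × 42.92 = 1844.1 kPa
0.5·γ·B·N_γ·s_γ = 0.5 × 19.8 × 3.9 × 53.3 × 0.8 = 1646.3 kPa
q_ult = 1844.1 + 1646.3 = 3490.4 kPa.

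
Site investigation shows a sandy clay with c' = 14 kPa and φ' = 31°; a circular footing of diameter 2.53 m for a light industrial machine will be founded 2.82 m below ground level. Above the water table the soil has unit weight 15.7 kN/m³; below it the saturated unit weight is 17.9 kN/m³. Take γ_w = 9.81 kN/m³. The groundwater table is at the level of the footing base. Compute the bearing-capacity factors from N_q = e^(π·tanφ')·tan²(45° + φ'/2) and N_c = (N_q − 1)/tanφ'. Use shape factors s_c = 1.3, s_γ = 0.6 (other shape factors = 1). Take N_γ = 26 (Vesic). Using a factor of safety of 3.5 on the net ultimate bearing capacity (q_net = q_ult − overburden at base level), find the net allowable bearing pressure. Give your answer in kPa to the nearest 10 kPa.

q_all(net) ≈ 460 kPa

N_q = e^(π·tan31°)·tan²(60.5°) = 20.63; N_c = (N_q − 1)/tanφ' = 32.67.
q = γ·D_f = 15.7 × 2.82 = 44.274 kPa.
For the ½γBN_γ term take γ' = 17.9 − 9.81 = 8.09 kN/m³ (soil below base is submerged).
c·N_c·s_c = 14 × 32.671 × 1.3 = 594.61 kPa
q·N_q = 44.274 × 20.631 = 913.41 kPa
0.5·γ·B·N_γ·s_γ = 0.5 × 8.09 × 2.53 × 26 × 0.6 = 159.65 kPa
q_ult = 594.61 + 913.41 + 159.65 = 1667.7 kPa.
q_net = 1667.7 − 44.274 = 1623.4 kPa.
q_all(net) = 1623.4 / 3.5 = 463.83 kPa.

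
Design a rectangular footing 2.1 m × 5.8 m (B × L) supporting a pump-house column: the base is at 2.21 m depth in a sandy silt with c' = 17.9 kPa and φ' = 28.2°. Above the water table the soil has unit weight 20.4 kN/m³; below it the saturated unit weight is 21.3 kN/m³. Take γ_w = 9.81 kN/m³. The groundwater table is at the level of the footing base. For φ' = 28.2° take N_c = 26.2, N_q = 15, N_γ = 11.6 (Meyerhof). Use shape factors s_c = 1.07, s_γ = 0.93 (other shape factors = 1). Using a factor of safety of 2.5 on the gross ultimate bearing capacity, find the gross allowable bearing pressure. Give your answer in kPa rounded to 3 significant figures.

q = γ·D_f = 20.4 × 2.21 = 45.084 kPa.
For the ½γBN_γ term take γ' = 21.3 − 9.81 = 11.49 kN/m³ (soil below base is submerged).
c·N_c·s_c = 17.9 × 26.2 × 1.07 = 501.81 kPa
q·N_q = 45.084 × 15 = 676.26 kPa
0.5·γ·B·N_γ·s_γ = 0.5 × 11.49 × 2.1 × 11.6 × 0.93 = 130.15 kPa
q_ult = 501.81 + 676.26 + 130.15 = 1308.2 kPa.
q_all = 1308.2 / 2.5 = 523.29 kPa.

q_all ≈ 523 kPa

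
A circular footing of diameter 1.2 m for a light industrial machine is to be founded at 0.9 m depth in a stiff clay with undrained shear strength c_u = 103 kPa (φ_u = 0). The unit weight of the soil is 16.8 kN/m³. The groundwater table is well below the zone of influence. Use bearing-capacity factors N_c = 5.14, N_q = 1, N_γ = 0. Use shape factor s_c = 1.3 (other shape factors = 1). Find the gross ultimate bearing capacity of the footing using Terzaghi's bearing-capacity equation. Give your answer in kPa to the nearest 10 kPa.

q_ult ≈ 700 kPa

Overburden at base level: q = 16.8 × 0.9 = 15.12 kPa.
Cohesion term c·N_c·s_c = 103 × 5.14 × 1.3 = 688.25 kPa; surcharge term q·N_q = 15.12 × 1 = 15.12 kPa.
q_ult = 688.25 + 15.12 = 703.37 kPa.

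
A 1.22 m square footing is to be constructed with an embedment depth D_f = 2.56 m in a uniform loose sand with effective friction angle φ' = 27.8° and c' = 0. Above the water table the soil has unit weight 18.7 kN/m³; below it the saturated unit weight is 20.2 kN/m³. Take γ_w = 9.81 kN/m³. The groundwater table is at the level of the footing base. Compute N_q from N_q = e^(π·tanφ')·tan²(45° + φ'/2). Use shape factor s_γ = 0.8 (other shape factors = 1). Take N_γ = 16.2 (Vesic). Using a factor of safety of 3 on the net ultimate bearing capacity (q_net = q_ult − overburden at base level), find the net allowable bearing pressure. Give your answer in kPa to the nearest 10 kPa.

q_all(net) ≈ 240 kPa

N_q = e^(π·tan27.8°)·tan²(58.9°) = 14.4.
Overburden at base level: q = 18.7 × 2.56 = 47.872 kPa.
Below the base the soil is submerged, so the ½γBN_γ term uses γ' = 20.2 − 9.81 = 10.39 kN/m³.
Surcharge term q·N_q = 47.872 × 14.4 = 689.38 kPa; self-weight term 0.5·γ·B·N_γ·s_γ = 0.5 × 10.39 × 1.22 × 16.2 × 0.8 = 82.139 kPa.
q_ult = 689.38 + 82.139 = 771.52 kPa.
q_net = 771.52 − 47.872 = 723.65 kPa.
q_all(net) = 723.65 / 3 = 241.22 kPa.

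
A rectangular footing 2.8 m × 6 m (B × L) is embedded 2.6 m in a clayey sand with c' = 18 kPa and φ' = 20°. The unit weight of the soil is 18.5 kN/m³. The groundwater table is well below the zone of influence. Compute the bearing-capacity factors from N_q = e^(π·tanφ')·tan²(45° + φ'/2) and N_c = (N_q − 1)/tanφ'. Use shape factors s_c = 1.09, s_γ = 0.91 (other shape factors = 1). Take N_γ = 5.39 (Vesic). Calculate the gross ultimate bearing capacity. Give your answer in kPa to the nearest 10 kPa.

q_ult ≈ 730 kPa

tan20° = 0.364, so N_q = e^(π×0.364)·tan²(55°) = 3.138 × 2.04 = 6.4.
N_c = (6.4 − 1)/tan20° = 14.83.
q = γ·D_f = 18.5 × 2.6 = 48.1 kPa.
c·N_c·s_c = 18 × 14.835 × 1.09 = 291.06 kPa
q·N_q = 48.1 × 6.3994 = 307.81 kPa
0.5·γ·B·N_γ·s_γ = 0.5 × 18.5 × 2.8 × 5.39 × 0.91 = 127.04 kPa
q_ult = 291.06 + 307.81 + 127.04 = 725.9 kPa.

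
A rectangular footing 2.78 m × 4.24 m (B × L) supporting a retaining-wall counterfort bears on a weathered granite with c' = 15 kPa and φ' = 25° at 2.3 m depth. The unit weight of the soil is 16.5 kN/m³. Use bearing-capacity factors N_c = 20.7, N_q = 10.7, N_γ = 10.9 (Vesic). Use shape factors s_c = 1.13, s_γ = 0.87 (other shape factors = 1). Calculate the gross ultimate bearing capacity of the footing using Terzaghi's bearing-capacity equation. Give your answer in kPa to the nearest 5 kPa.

q_ult ≈ 975 kPa

q = γ·D_f = 16.5 × 2.3 = 37.95 kPa.
c·N_c·s_c = 15 × 20.7 × 1.13 = 350.86 kPa
q·N_q = 37.95 × 10.7 = 406.06 kPa
0.5·γ·B·N_γ·s_γ = 0.5 × 16.5 × 2.78 × 10.9 × 0.87 = 217.49 kPa
q_ult = 350.86 + 406.06 + 217.49 = 974.42 kPa.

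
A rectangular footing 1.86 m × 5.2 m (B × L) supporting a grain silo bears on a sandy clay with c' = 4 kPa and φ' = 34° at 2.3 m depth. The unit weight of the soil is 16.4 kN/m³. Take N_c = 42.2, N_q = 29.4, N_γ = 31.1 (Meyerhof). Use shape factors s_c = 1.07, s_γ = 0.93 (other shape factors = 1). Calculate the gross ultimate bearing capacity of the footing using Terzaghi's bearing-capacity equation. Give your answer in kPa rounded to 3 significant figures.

q = γ·D_f = 16.4 × 2.3 = 37.72 kPa.
c·N_c·s_c = 4 × 42.2 × 1.07 = 180.62 kPa
q·N_q = 37.72 × 29.4 = 1109 kPa
0.5·γ·B·N_γ·s_γ = 0.5 × 16.4 × 1.86 × 31.1 × 0.93 = 441.13 kPa
q_ult = 180.62 + 1109 + 441.13 = 1730.7 kPa.

q_ult ≈ 1730 kPa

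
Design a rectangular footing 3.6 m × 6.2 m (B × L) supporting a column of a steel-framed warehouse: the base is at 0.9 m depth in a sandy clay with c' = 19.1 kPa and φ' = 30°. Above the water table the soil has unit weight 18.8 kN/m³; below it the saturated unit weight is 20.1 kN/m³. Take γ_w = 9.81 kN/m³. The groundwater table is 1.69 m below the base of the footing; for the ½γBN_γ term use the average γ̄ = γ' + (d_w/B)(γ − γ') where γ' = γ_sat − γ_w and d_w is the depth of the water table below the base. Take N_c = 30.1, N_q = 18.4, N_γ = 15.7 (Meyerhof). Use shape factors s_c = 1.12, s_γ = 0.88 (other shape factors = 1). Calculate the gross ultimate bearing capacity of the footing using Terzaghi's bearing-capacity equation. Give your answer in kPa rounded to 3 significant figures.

Overburden at base level: q = 18.8 × 0.9 = 16.92 kPa.
The water table is 1.69 m below the base (< B = 3.6 m), so the ½γBN_γ term uses γ̄ = γ' + (d_w/B)(γ − γ') = 10.29 + (1.69/3.6)(18.8 − 10.29) = 14.285 kN/m³.
Cohesion term c·N_c·s_c = 19.1 × 30.1 × 1.12 = 643.9 kPa; surcharge term q·N_q = 16.92 × 18.4 = 311.33 kPa; self-weight term 0.5·γ·B·N_γ·s_γ = 0.5 × 14.285 × 3.6 × 15.7 × 0.88 = 355.25 kPa.
q_ult = 643.9 + 311.33 + 355.25 = 1310.5 kPa.

q_ult ≈ 1310 kPa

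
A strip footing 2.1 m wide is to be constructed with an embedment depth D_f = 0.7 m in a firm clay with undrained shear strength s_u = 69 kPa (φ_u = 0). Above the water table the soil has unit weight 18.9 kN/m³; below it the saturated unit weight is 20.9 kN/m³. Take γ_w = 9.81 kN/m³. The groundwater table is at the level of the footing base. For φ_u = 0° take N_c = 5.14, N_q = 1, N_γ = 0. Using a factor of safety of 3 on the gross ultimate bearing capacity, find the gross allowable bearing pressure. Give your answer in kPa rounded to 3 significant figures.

Overburden at base level: q = 18.9 × 0.7 = 13.23 kPa.
Cohesion term c·N_c = 69 × 5.14 = 354.66 kPa; surcharge term q·N_q = 13.23 × 1 = 13.23 kPa.
q_ult = 354.66 + 13.23 = 367.89 kPa.
q_all = 367.89 / 3 = 122.63 kPa.

q_all ≈ 123 kPa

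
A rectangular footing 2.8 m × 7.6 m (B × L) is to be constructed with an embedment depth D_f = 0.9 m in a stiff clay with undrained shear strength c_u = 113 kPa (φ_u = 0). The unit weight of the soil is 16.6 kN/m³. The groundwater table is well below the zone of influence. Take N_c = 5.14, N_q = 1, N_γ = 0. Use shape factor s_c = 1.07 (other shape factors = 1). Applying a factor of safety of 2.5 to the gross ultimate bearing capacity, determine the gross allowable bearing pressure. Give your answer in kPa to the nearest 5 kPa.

q_all ≈ 255 kPa

q = γ·D_f = 16.6 × 0.9 = 14.94 kPa.
c·N_c·s_c = 113 × 5.14 × 1.07 = 621.48 kPa
q·N_q = 14.94 × 1 = 14.94 kPa
q_ult = 621.48 + 14.94 = 636.42 kPa.
q_all = q_ult / FS = 636.42 / 2.5 = 254.57 kPa.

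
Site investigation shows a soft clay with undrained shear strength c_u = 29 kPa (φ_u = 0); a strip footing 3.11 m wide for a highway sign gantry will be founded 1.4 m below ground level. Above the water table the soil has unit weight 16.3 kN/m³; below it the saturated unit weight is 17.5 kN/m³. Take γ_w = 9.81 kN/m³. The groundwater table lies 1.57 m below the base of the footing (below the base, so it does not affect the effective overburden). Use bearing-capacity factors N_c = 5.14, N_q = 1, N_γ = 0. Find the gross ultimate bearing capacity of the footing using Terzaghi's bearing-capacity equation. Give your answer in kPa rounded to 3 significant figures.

q = γ·D_f = 16.3 × 1.4 = 22.82 kPa.
c·N_c = 29 × 5.14 = 149.06 kPa
q·N_q = 22.82 × 1 = 22.82 kPa
q_ult = 149.06 + 22.82 = 171.88 kPa.

q_ult ≈ 172 kPa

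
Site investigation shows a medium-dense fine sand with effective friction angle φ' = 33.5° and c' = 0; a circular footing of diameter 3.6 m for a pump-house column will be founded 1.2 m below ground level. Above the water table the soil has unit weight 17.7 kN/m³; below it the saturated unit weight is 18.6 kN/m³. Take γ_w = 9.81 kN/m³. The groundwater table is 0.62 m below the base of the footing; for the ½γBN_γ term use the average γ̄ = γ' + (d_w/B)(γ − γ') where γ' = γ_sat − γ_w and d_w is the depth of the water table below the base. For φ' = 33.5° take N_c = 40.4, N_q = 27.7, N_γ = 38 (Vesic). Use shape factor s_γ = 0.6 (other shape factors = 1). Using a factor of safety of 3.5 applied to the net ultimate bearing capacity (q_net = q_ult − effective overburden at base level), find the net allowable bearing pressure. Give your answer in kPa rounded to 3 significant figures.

q_all(net) ≈ 283 kPa

q = γ·D_f = 17.7 × 1.2 = 21.24 kPa.
γ' = 8.79 kN/m³; averaging over the depth B below the base, γ̄ = γ' + (d_w/B)(γ − γ') = 10.325 kN/m³.
q·N_q = 21.24 × 27.7 = 588.35 kPa
0.5·γ·B·N_γ·s_γ = 0.5 × 10.325 × 3.6 × 38 × 0.6 = 423.72 kPa
q_ult = 588.35 + 423.72 = 1012.1 kPa.
Net ultimate: q_net = 1012.1 − 21.24 = 990.83 kPa.
q_all(net) = 990.83 / 3.5 = 283.09 kPa.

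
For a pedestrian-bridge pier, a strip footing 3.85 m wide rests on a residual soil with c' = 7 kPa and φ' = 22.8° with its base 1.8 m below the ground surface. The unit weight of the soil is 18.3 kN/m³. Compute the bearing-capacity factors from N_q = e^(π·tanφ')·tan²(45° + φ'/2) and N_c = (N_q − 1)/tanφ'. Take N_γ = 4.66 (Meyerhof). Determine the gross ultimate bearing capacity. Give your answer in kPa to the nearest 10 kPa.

tan22.8° = 0.4204, so N_q = e^(π×0.4204)·tan²(56.4°) = 3.746 × 2.265 = 8.49.
N_c = (8.49 − 1)/tan22.8° = 17.81.
Effective surcharge at the founding depth q = γ·D_f = 18.3 × 1.8 = 32.94 kPa.
q_ult = c·N_c + q·N_q + 0.5·γ·B·N_γ
     = 7 × 17.807 + 32.94 × 8.4854 + 0.5 × 18.3 × 3.85 × 4.66
     = 124.65 + 279.51 + 164.16 = 568.32 kPa.

q_ult ≈ 570 kPa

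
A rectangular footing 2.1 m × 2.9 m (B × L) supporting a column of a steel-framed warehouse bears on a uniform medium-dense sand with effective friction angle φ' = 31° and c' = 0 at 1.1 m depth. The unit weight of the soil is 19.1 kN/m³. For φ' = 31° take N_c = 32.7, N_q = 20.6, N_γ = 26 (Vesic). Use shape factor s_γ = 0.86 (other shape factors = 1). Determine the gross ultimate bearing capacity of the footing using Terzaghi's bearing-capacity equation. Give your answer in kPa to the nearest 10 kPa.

q_ult ≈ 880 kPa

q = γ·D_f = 19.1 × 1.1 = 21.01 kPa.
q·N_q = 21.01 × 20.6 = 432.81 kPa
0.5·γ·B·N_γ·s_γ = 0.5 × 19.1 × 2.1 × 26 × 0.86 = 448.43 kPa
q_ult = 432.81 + 448.43 = 881.24 kPa.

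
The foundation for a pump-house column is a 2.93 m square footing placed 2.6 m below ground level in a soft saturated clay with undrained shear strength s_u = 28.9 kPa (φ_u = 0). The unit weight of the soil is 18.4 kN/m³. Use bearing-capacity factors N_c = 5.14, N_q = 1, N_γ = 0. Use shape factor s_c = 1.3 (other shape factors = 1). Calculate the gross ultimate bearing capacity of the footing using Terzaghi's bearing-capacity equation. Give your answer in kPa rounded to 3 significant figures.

Effective surcharge at the founding depth q = γ·D_f = 18.4 × 2.6 = 47.84 kPa.
q_ult = c·N_c·s_c + q·N_q
     = 28.9 × 5.14 × 1.3 + 47.84 × 1
     = 193.11 + 47.84 = 240.95 kPa.

q_ult ≈ 241 kPa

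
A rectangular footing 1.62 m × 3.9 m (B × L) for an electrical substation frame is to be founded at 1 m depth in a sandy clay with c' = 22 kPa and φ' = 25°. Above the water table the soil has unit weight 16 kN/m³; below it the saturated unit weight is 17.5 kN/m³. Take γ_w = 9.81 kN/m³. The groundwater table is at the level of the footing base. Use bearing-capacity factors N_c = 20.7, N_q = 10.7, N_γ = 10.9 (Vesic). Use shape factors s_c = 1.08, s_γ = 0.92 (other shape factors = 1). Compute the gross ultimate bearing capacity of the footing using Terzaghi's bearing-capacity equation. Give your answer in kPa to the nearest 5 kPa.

q_ult ≈ 725 kPa

Overburden at base level: q = 16 × 1 = 16 kPa.
Below the base the soil is submerged, so the ½γBN_γ term uses γ' = 17.5 − 9.81 = 7.69 kN/m³.
Cohesion term c·N_c·s_c = 22 × 20.7 × 1.08 = 491.83 kPa; surcharge term q·N_q = 16 × 10.7 = 171.2 kPa; self-weight term 0.5·γ·B·N_γ·s_γ = 0.5 × 7.69 × 1.62 × 10.9 × 0.92 = 62.463 kPa.
q_ult = 491.83 + 171.2 + 62.463 = 725.5 kPa.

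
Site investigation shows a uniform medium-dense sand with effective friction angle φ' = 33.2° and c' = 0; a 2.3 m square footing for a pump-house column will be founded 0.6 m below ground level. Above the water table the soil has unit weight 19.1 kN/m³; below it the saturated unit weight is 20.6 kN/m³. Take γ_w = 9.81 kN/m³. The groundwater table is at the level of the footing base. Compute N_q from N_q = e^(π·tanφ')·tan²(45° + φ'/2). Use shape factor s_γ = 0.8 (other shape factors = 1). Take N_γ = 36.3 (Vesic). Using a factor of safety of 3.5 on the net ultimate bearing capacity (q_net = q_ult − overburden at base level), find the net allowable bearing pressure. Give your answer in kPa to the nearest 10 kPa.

N_q = e^(π·tan33.2°)·tan²(61.6°) = 26.72.
q = γ·D_f = 19.1 × 0.6 = 11.46 kPa.
For the ½γBN_γ term take γ' = 20.6 − 9.81 = 10.79 kN/m³ (soil below base is submerged).
q·N_q = 11.46 × 26.725 = 306.27 kPa
0.5·γ·B·N_γ·s_γ = 0.5 × 10.79 × 2.3 × 36.3 × 0.8 = 360.34 kPa
q_ult = 306.27 + 360.34 = 666.61 kPa.
q_net = 666.61 − 11.46 = 655.15 kPa.
q_all(net) = 655.15 / 3.5 = 187.19 kPa.

q_all(net) ≈ 190 kPa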